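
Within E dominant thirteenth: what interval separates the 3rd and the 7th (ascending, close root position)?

diminished fifth

E13: E-G#-B-D-F#-C#.
3rd = G#; 7th = D.
G# up to D is 6 semitones, a half step narrower than a perfect fifth, so the interval is diminished.
This 3–7 tritone is the characteristic tension at the heart of the dominant sound.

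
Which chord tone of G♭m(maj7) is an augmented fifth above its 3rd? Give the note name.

F

G♭ minor-major seventh is spelled G♭-B𝄫-D♭-F.
The 3rd is B𝄫. An augmented fifth above B𝄫 is F.
F is the chord's 7th.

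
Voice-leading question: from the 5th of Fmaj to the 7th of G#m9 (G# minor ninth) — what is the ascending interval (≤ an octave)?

augmented fourth

The 5th of Fmaj is C; the 7th of G#m9 (G# minor ninth) is F#.
From C to F#: 6 semitones over a fourth = augmented.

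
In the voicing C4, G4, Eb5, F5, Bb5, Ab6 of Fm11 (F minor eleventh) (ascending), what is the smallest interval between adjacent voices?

major second

Adjacent intervals: C4→G4 = perfect fifth; G4→Eb5 = minor sixth; Eb5→F5 = major second; F5→Bb5 = perfect fourth; Bb5→Ab6 = minor seventh.
The smallest is Eb5 to F5, a major second (2 semitones).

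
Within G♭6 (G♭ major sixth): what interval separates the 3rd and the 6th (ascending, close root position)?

The chord tones of G♭6 are G♭–B♭–D♭–E♭.
So we need the interval from B♭ up to E♭.
From B♭ to E♭ is 5 semitones, exactly the perfect fourth.

perfect fourth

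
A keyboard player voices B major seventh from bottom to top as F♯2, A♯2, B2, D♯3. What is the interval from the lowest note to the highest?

major sixth

The outer voices are F♯2 and D♯3.
Counting 6 letters and 9 half steps from F♯ gives a major sixth.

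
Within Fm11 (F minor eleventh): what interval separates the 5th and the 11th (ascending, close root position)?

minor seventh

Fm11 is spelled F, Ab, C, Eb, G, Bb.
5th = C; 11th = Bb.
C up to Bb is 10 semitones, a half step narrower than a major seventh, so the interval is minor.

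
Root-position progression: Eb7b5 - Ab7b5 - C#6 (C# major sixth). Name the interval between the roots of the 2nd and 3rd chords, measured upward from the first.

The roots are Ab and C#.
From Ab to C#: 5 semitones over a third = augmented.

augmented third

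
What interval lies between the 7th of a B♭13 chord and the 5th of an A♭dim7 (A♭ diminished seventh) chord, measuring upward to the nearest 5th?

diminished fifth

The 7th of B♭13 is A♭; the 5th of A♭dim7 (A♭ diminished seventh) is E𝄫.
From A♭ to E𝄫: 6 semitones over a fifth = diminished.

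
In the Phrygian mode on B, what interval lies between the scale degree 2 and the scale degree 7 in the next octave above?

major 13th

B phrygian: B C D E F♯ G A.
The scale degree 2 is C and the degree 7 (up an octave) is A.
Counting 13 letters and 21 half steps from C gives a major thirteenth.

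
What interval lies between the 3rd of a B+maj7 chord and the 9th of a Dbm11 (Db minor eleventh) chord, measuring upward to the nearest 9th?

The 3rd of B+maj7 is D#; the 9th of Dbm11 (Db minor eleventh) is Eb.
From D# to Eb: 0 semitones over a second = diminished.

diminished 2nd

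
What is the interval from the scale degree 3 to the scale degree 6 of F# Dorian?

The scale runs F# G# A B C# D# E.
Scale degree 3 = A; 6th degree = D#.
4 letter names make it a fourth; at 6 semitones (a half step wider than perfect) the quality is augmented.

augmented fourth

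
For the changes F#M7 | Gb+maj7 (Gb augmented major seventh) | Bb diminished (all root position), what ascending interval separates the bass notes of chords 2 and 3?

M3

The roots are Gb and Bb.
From Gb to Bb is 4 semitones, exactly the major third.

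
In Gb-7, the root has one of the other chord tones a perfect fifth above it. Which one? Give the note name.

Spelling the chord: Gb-Bbb-Db-Fb.
The root is Gb. A perfect fifth above Gb is Db.
Db is the chord's 5th.

Db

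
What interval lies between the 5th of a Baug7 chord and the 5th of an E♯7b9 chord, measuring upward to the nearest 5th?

The 5th of Baug7 is F𝄪; the 5th of E♯7b9 is B♯.
From F𝄪 to B♯ is 5 semitones, exactly the perfect fourth.

perfect fourth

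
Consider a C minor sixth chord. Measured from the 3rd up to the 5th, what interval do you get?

The chord tones of Cmin6 (C minor sixth) are C–E♭–G–A.
The 3rd is E♭ and the 5th is G.
From E♭ to G is 4 semitones, exactly the major third.

major third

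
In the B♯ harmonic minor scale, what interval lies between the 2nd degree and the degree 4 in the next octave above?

minor 10th

The scale runs B♯ C𝄪 D♯ E♯ F𝄪 G♯ A𝄪.
That puts C𝄪 below E♯.
10 letter names make it a tenth; at 15 semitones (a half step narrower than major) the quality is minor.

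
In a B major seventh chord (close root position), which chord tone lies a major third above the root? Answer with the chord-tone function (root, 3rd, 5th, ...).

3rd

BΔ7 is spelled B D♯ F♯ A♯.
The root is B. A major third above B is D♯.
D♯ is the chord's 3rd.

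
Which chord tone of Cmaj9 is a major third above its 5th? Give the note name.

B

Cmaj9 is spelled C-E-G-B-D.
The 5th is G. A major third above G is B.
B is the chord's 7th.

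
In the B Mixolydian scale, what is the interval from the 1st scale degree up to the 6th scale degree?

major sixth

The scale runs B C♯ D♯ E F♯ G♯ A.
The 1st scale degree is B and the scale degree 6 is G♯.
Counting 6 letters and 9 half steps from B gives a major sixth.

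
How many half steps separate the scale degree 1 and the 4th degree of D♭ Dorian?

The scale is D♭ E♭ F♭ G♭ A♭ B♭ C♭.
D♭ up to G♭ is a perfect fourth — 5 semitones.

5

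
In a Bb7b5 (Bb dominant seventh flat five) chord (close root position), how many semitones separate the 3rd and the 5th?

The chord tones of Bb dominant seventh flat five are Bb-D-Fb-Ab.
D to Fb is a diminished third: 2 semitones.

2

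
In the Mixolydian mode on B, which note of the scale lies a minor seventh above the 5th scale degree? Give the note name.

The scale is B C# D# E F# G# A.
The 5th scale degree is F#; a minor seventh above that is E — scale degree 4.

E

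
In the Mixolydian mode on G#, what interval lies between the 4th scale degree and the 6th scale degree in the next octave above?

major tenth

G# mixolydian: G# A# B# C# D# E# F#.
That puts C# below E#.
From C# to E# is 16 semitones, exactly the major tenth.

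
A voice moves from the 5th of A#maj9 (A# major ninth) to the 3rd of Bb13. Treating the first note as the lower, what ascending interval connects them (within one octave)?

diminished seventh

The 5th of A#maj9 (A# major ninth) is E#; the 3rd of Bb13 is D.
From E# to D: 9 semitones over a seventh = diminished.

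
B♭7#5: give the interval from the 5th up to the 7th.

The chord tones of B♭+7 are B♭, D, F♯, A♭.
The 5th is F♯ and the 7th is A♭.
F♯ up to A♭ is 2 semitones, a whole step narrower than a major third, so the interval is diminished.

d3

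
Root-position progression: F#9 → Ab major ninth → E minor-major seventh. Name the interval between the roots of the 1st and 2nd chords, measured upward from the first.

The roots are F# and Ab.
F# up to Ab is 2 semitones, a whole step narrower than a major third, so the interval is diminished.

diminished 3rd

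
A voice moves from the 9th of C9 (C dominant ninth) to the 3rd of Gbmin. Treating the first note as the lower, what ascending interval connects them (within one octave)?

C9 (C dominant ninth) has D as its 9th, and Gbmin has Bbb as its 3rd.
D up to Bbb is 7 semitones, a whole step narrower than a major sixth, so the interval is diminished.

diminished 6th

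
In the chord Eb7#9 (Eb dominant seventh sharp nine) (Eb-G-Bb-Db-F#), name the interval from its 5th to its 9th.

augmented fifth

The 5th is Bb and the 9th is F#.
5 letter names make it a fifth; at 8 semitones (a half step wider than perfect) the quality is augmented.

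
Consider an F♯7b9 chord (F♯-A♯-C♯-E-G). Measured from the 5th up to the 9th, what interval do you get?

So we need the interval from C♯ up to G.
5 letter names make it a fifth; at 6 semitones (a half step narrower than perfect) the quality is diminished.

diminished fifth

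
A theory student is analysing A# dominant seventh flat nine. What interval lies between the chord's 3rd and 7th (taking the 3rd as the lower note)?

diminished fifth

A#7b9 is spelled A# C## E# G# B.
That puts C## below G#.
C## up to G# is 6 semitones, a half step narrower than a perfect fifth, so the interval is diminished.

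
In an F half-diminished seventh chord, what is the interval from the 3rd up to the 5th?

The chord tones of Fm7b5 are F-A♭-C♭-E♭.
3rd = A♭; 5th = C♭.
From A♭ to C♭: 3 semitones over a third = minor.

minor third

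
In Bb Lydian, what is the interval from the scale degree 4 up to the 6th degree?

minor third

Spelling Bb Lydian: Bb C D E F G A.
That puts E below G.
3 letter names make it a third; at 3 semitones (a half step narrower than major) the quality is minor.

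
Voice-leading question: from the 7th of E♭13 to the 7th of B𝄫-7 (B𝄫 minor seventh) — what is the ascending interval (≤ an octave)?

E♭13 has D♭ as its 7th, and B𝄫-7 (B𝄫 minor seventh) has A𝄫 as its 7th.
From D♭ to A𝄫: 6 semitones over a fifth = diminished.

diminished 5th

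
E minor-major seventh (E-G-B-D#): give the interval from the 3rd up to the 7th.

The 3rd is G and the 7th is D#.
G up to D# is 8 semitones, a half step wider than a perfect fifth, so the interval is augmented.

augmented fifth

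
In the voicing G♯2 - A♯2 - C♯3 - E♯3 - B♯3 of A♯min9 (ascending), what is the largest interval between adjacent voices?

Adjacent intervals: G♯2→A♯2 = major second; A♯2→C♯3 = minor third; C♯3→E♯3 = major third; E♯3→B♯3 = perfect fifth.
The largest is E♯3 to B♯3, a perfect fifth (7 semitones).

perfect 5th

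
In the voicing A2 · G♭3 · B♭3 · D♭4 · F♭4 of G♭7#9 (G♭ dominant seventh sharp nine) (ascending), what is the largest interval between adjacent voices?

diminished seventh

Adjacent intervals: A2→G♭3 = diminished seventh; G♭3→B♭3 = major third; B♭3→D♭4 = minor third; D♭4→F♭4 = minor third.
The largest is A2 to G♭3, a diminished seventh (9 semitones).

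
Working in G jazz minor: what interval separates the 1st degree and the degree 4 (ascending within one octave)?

Spelling G jazz minor: G A B♭ C D E F♯.
So we need the interval from G up to C.
Counting 4 letters and 5 half steps from G gives a perfect fourth.

perfect 4th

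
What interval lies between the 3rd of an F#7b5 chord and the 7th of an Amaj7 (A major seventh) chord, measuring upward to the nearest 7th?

minor 7th

F#7b5 has A# as its 3rd, and Amaj7 (A major seventh) has G# as its 7th.
7 letter names make it a seventh; at 10 semitones (a half step narrower than major) the quality is minor.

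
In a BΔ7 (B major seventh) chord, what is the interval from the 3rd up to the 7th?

perfect fifth

Spelling the chord: B D# F# A#.
So we need the interval from D# up to A#.
From D# to A# is 7 semitones, exactly the perfect fifth.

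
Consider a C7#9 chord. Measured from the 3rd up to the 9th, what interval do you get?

C dominant seventh sharp nine is spelled C-E-G-B♭-D♯.
The 3rd is E and the 9th is D♯.
Counting 7 letters and 11 half steps from E gives a major seventh.

major 7th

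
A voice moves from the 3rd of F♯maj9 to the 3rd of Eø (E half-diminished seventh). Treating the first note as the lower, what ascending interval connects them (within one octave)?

F♯maj9 has A♯ as its 3rd, and Eø (E half-diminished seventh) has G as its 3rd.
7 letter names make it a seventh; at 9 semitones (a whole step narrower than major) the quality is diminished.

diminished seventh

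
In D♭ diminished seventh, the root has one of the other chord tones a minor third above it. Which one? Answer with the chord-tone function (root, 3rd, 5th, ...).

3rd

D♭ diminished seventh is spelled D♭–F♭–A𝄫–C𝄫.
The root is D♭. A minor third above D♭ is F♭.
F♭ is the chord's 3rd.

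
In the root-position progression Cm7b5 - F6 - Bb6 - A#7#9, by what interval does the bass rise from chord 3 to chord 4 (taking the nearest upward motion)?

augmented seventh

The roots are Bb and A#.
Bb up to A# is 12 semitones, a half step wider than a major seventh, so the interval is augmented.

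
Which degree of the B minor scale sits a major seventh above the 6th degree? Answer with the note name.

The scale is B C# D E F# G A.
The 6th degree is G; a major seventh above that is F# — scale degree 5.

F#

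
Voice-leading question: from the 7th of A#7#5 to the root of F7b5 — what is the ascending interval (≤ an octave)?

A#7#5 has G# as its 7th, and F7b5 has F as its root.
From G# to F: 9 semitones over a seventh = diminished.

diminished seventh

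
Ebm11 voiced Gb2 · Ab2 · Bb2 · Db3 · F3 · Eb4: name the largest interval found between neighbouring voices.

minor 7th

Adjacent intervals: Gb2→Ab2 = major second; Ab2→Bb2 = major second; Bb2→Db3 = minor third; Db3→F3 = major third; F3→Eb4 = minor seventh.
The largest is F3 to Eb4, a minor seventh (10 semitones).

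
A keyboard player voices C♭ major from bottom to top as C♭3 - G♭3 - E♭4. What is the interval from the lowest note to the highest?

M10

The outer voices are C♭3 and E♭4.
C♭ up to E♭ spans 10 letter names and 16 semitones — a major tenth.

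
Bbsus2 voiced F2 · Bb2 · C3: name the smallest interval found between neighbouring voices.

Adjacent intervals: F2→Bb2 = perfect fourth; Bb2→C3 = major second.
The smallest is Bb2 to C3, a major second (2 semitones).

major 2nd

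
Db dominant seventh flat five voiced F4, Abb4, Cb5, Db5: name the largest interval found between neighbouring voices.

Adjacent intervals: F4→Abb4 = diminished third; Abb4→Cb5 = major third; Cb5→Db5 = major second.
The largest is Abb4 to Cb5, a major third (4 semitones).

major 3rd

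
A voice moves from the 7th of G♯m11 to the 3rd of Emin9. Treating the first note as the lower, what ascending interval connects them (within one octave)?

m2

The 7th of G♯m11 is F♯; the 3rd of Emin9 is G.
From F♯ to G: 1 semitone over a second = minor.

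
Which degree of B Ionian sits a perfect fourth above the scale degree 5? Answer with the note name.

B

The scale is B C♯ D♯ E F♯ G♯ A♯.
The scale degree 5 is F♯; a perfect fourth above that is B — scale degree 1.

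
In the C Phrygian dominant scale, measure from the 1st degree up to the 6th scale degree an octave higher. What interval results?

The scale runs C Db E F G Ab Bb.
So we need the interval from C up to Ab.
From C to Ab: 20 semitones over a thirteenth = minor.

minor thirteenth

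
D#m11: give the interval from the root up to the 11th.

perfect eleventh

D#m11 (D# minor eleventh) is spelled D#–F#–A#–C#–E#–G#.
The root is D# and the 11th is G#.
Counting 11 letters and 17 half steps from D# gives a perfect eleventh.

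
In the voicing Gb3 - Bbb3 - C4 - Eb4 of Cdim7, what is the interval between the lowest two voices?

Those voices are Gb3 and Bbb3.
3 letter names make it a third; at 3 semitones (a half step narrower than major) the quality is minor.

m3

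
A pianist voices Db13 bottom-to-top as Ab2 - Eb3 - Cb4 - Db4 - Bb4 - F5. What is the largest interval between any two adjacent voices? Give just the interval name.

major sixth

Adjacent intervals: Ab2→Eb3 = perfect fifth; Eb3→Cb4 = minor sixth; Cb4→Db4 = major second; Db4→Bb4 = major sixth; Bb4→F5 = perfect fifth.
The largest is Db4 to Bb4, a major sixth (9 semitones).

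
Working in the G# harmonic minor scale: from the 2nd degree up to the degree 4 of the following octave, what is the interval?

The scale runs G# A# B C# D# E F##.
The 2nd degree is A# and the 4th scale degree (up an octave) is C#.
A# up to C# is 15 semitones, a half step narrower than a major tenth, so the interval is minor.

m10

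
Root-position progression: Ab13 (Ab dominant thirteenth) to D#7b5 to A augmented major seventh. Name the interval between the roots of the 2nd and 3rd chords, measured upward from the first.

diminished fifth

The roots are D# and A.
5 letter names make it a fifth; at 6 semitones (a half step narrower than perfect) the quality is diminished.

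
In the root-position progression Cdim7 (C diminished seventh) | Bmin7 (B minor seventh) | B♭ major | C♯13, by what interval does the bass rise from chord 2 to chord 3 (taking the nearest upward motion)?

diminished octave

The roots are B and B♭.
8 letter names make it an octave; at 11 semitones (a half step narrower than perfect) the quality is diminished.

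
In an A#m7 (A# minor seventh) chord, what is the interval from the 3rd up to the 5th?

Spelling the chord: A#, C#, E#, G#.
That puts C# below E#.
C# up to E# spans 3 letter names and 4 semitones — a major third.

M3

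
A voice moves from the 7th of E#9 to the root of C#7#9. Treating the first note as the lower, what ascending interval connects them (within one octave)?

The 7th of E#9 is D#; the root of C#7#9 is C#.
7 letter names make it a seventh; at 10 semitones (a half step narrower than major) the quality is minor.

minor seventh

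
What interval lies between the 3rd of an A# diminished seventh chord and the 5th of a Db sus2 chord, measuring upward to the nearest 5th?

d6

A# diminished seventh has C# as its 3rd, and Db sus2 has Ab as its 5th.
C# up to Ab is 7 semitones, a whole step narrower than a major sixth, so the interval is diminished.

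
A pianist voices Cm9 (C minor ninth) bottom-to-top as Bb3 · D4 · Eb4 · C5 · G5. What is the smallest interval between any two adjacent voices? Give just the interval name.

Adjacent intervals: Bb3→D4 = major third; D4→Eb4 = minor second; Eb4→C5 = major sixth; C5→G5 = perfect fifth.
The smallest is D4 to Eb4, a minor second (1 semitone).

minor second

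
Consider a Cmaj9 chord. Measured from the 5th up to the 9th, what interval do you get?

Spelling the chord: C, E, G, B, D.
So we need the interval from G up to D.
From G to D is 7 semitones, exactly the perfect fifth.

perfect fifth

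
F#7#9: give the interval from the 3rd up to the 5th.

m3

F#7#9 is spelled F#-A#-C#-E-G##.
The 3rd is A# and the 5th is C#.
3 letter names make it a third; at 3 semitones (a half step narrower than major) the quality is minor.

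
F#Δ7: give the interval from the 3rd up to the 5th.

Spelling the chord: F# A# C# E#.
That puts A# below C#.
From A# to C#: 3 semitones over a third = minor.

minor third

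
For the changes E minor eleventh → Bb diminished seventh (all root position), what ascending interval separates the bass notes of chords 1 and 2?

diminished 5th

The roots are E and Bb.
5 letter names make it a fifth; at 6 semitones (a half step narrower than perfect) the quality is diminished.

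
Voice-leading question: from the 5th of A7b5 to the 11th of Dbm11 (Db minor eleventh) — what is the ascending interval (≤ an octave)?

minor third

The 5th of A7b5 is Eb; the 11th of Dbm11 (Db minor eleventh) is Gb.
From Eb to Gb: 3 semitones over a third = minor.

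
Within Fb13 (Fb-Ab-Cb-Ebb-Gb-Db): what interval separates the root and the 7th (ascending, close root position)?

That puts Fb below Ebb.
From Fb to Ebb: 10 semitones over a seventh = minor.

minor seventh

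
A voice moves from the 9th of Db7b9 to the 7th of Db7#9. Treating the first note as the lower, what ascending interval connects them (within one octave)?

major sixth

The 9th of Db7b9 is Ebb; the 7th of Db7#9 is Cb.
From Ebb to Cb is 9 semitones, exactly the major sixth.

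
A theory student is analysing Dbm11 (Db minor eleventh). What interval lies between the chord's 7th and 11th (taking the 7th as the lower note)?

perfect fifth

Dbm11: Db-Fb-Ab-Cb-Eb-Gb.
7th = Cb; 11th = Gb.
Cb up to Gb spans 5 letter names and 7 semitones — a perfect fifth.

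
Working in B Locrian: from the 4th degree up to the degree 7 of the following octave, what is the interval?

B locrian: B C D E F G A.
So we need the interval from E up to A.
Counting 11 letters and 17 half steps from E gives a perfect eleventh.

perfect eleventh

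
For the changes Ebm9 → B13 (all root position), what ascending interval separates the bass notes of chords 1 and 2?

The roots are Eb and B.
From Eb to B: 8 semitones over a fifth = augmented.

augmented fifth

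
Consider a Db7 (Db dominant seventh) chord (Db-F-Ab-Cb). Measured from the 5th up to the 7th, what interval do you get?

The 5th is Ab and the 7th is Cb.
Ab up to Cb is 3 semitones, a half step narrower than a major third, so the interval is minor.

minor third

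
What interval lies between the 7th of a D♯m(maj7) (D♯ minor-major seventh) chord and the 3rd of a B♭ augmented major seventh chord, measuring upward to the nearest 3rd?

diminished second

D♯m(maj7) (D♯ minor-major seventh) has C𝄪 as its 7th, and B♭ augmented major seventh has D as its 3rd.
C𝄪 up to D is 0 semitones, a whole step narrower than a major second, so the interval is diminished.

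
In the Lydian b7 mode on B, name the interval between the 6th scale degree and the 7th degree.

minor 2nd

The scale runs B C# D# E# F# G# A.
The 6th scale degree is G# and the scale degree 7 is A.
From G# to A: 1 semitone over a second = minor.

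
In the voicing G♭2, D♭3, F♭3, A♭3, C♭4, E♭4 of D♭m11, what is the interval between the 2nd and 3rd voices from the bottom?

minor third

Those voices are D♭3 and F♭3.
3 letter names make it a third; at 3 semitones (a half step narrower than major) the quality is minor.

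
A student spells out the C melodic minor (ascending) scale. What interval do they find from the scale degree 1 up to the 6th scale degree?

The scale runs C D E♭ F G A B.
The scale degree 1 is C and the 6th degree is A.
C up to A spans 6 letter names and 9 semitones — a major sixth.

major sixth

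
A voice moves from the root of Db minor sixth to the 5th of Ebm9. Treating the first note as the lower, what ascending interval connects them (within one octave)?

major sixth

The root of Db minor sixth is Db; the 5th of Ebm9 is Bb.
From Db to Bb is 9 semitones, exactly the major sixth.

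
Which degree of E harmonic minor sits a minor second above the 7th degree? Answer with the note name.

The scale is E F♯ G A B C D♯.
The 7th degree is D♯; a minor second above that is E — scale degree 1.

E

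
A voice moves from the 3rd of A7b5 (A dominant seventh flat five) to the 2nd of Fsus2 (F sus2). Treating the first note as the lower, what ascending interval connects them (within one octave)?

d5

A7b5 (A dominant seventh flat five) has C# as its 3rd, and Fsus2 (F sus2) has G as its 2nd.
From C# to G: 6 semitones over a fifth = diminished.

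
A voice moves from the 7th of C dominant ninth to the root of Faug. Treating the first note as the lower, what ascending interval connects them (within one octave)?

perfect 5th

The 7th of C dominant ninth is Bb; the root of Faug is F.
From Bb to F is 7 semitones, exactly the perfect fifth.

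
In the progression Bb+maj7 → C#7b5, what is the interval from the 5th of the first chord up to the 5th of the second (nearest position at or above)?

The 5th of Bb+maj7 is F#; the 5th of C#7b5 is G.
From F# to G: 1 semitone over a second = minor.

minor 2nd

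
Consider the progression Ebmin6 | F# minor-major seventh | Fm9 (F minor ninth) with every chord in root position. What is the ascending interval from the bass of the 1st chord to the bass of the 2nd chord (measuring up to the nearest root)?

A2

The roots are Eb and F#.
2 letter names make it a second; at 3 semitones (a half step wider than major) the quality is augmented.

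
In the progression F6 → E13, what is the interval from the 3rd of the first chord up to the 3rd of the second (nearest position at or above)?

The 3rd of F6 is A; the 3rd of E13 is G#.
From A to G# is 11 semitones, exactly the major seventh.

major 7th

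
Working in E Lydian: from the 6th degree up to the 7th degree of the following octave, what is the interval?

Spelling E Lydian: E F♯ G♯ A♯ B C♯ D♯.
6th degree = C♯; 7th degree (up an octave) = D♯.
From C♯ to D♯ is 14 semitones, exactly the major ninth.

major 9th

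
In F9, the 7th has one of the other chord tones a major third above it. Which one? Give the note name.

G

F9 is spelled F–A–C–Eb–G.
The 7th is Eb. A major third above Eb is G.
G is the chord's 9th.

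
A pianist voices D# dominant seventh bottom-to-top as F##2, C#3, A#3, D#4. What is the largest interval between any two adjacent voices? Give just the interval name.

major sixth

Adjacent intervals: F##2→C#3 = diminished fifth; C#3→A#3 = major sixth; A#3→D#4 = perfect fourth.
The largest is C#3 to A#3, a major sixth (9 semitones).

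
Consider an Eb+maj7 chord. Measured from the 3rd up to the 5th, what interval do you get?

Spelling the chord: Eb G B D.
So we need the interval from G up to B.
From G to B is 4 semitones, exactly the major third.

major third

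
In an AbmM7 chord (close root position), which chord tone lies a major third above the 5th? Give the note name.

G

Spelling the chord: Ab, Cb, Eb, G.
The 5th is Eb. A major third above Eb is G.
G is the chord's 7th.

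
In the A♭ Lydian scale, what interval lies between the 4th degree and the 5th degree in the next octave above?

minor ninth

Spelling the A♭ Lydian scale: A♭ B♭ C D E♭ F G.
The 4th degree is D and the degree 5 (up an octave) is E♭.
D up to E♭ is 13 semitones, a half step narrower than a major ninth, so the interval is minor.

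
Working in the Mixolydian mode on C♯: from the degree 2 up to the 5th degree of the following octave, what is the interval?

The scale runs C♯ D♯ E♯ F♯ G♯ A♯ B.
The degree 2 is D♯ and the scale degree 5 (up an octave) is G♯.
D♯ up to G♯ spans 11 letter names and 17 semitones — a perfect eleventh.

P11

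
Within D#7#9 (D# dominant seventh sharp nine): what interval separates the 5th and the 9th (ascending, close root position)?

augmented fifth

D# dominant seventh sharp nine is spelled D#, F##, A#, C#, E##.
That puts A# below E##.
A# up to E## is 8 semitones, a half step wider than a perfect fifth, so the interval is augmented.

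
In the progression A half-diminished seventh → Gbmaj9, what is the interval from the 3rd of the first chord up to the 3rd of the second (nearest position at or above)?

minor seventh

A half-diminished seventh has C as its 3rd, and Gbmaj9 has Bb as its 3rd.
7 letter names make it a seventh; at 10 semitones (a half step narrower than major) the quality is minor.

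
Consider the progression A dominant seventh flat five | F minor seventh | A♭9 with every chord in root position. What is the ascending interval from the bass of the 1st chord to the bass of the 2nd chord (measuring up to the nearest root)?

minor sixth

The roots are A and F.
From A to F: 8 semitones over a sixth = minor.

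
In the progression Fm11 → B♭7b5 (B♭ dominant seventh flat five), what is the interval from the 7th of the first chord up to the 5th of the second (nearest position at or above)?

m2

The 7th of Fm11 is E♭; the 5th of B♭7b5 (B♭ dominant seventh flat five) is F♭.
E♭ up to F♭ is 1 semitone, a half step narrower than a major second, so the interval is minor.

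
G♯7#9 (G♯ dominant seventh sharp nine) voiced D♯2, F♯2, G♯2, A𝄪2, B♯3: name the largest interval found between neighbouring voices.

minor 9th

Adjacent intervals: D♯2→F♯2 = minor third; F♯2→G♯2 = major second; G♯2→A𝄪2 = augmented second; A𝄪2→B♯3 = minor ninth.
The largest is A𝄪2 to B♯3, a minor ninth (13 semitones).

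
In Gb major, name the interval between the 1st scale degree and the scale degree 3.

major 3rd

The scale runs Gb Ab Bb Cb Db Eb F.
1st scale degree = Gb; scale degree 3 = Bb.
Counting 3 letters and 4 half steps from Gb gives a major third.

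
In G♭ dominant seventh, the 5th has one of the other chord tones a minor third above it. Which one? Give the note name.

Fb

Spelling the chord: G♭, B♭, D♭, F♭.
The 5th is D♭. A minor third above D♭ is F♭.
F♭ is the chord's 7th.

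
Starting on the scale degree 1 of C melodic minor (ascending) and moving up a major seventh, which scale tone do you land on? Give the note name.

B

The scale is C D Eb F G A B.
The scale degree 1 is C; a major seventh above that is B — scale degree 7.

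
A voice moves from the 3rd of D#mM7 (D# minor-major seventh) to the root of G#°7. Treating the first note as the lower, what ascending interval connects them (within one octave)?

The 3rd of D#mM7 (D# minor-major seventh) is F#; the root of G#°7 is G#.
From F# to G# is 2 semitones, exactly the major second.

major 2nd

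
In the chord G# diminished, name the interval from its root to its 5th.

G#dim (G# diminished) is spelled G#-B-D.
So we need the interval from G# up to D.
G# up to D is 6 semitones, a half step narrower than a perfect fifth, so the interval is diminished.

diminished fifth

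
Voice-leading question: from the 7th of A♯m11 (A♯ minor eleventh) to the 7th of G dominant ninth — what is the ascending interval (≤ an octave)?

A♯m11 (A♯ minor eleventh) has G♯ as its 7th, and G dominant ninth has F as its 7th.
G♯ up to F is 9 semitones, a whole step narrower than a major seventh, so the interval is diminished.

d7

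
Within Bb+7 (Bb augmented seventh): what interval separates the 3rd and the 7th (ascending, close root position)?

Bb+7 is spelled Bb D F# Ab.
3rd = D; 7th = Ab.
5 letter names make it a fifth; at 6 semitones (a half step narrower than perfect) the quality is diminished.

d5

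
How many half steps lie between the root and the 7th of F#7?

F#7: F#, A#, C#, E.
F# to E is a minor seventh: 10 semitones.

10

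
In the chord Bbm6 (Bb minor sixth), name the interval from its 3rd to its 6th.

augmented fourth

Bbmin6 (Bb minor sixth) is spelled Bb-Db-F-G.
That puts Db below G.
From Db to G: 6 semitones over a fourth = augmented.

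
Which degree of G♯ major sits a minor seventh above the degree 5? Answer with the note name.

The scale is G♯ A♯ B♯ C♯ D♯ E♯ F𝄪.
The degree 5 is D♯; a minor seventh above that is C♯ — scale degree 4.

C#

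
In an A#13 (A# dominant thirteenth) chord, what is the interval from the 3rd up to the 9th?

A#13: A#, C##, E#, G#, B#, F##.
The 3rd is C## and the 9th is B#.
From C## to B#: 10 semitones over a seventh = minor.

minor seventh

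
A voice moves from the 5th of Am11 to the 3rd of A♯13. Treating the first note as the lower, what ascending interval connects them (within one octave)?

A6

The 5th of Am11 is E; the 3rd of A♯13 is C𝄪.
6 letter names make it a sixth; at 10 semitones (a half step wider than major) the quality is augmented.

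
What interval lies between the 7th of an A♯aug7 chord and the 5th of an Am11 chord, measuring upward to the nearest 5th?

A♯aug7 has G♯ as its 7th, and Am11 has E as its 5th.
G♯ up to E is 8 semitones, a half step narrower than a major sixth, so the interval is minor.

minor sixth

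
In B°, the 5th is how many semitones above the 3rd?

The chord tones of B° are B–D–F.
D to F is a minor third: 3 semitones.

3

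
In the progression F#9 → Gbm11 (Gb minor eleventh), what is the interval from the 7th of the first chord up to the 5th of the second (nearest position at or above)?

The 7th of F#9 is E; the 5th of Gbm11 (Gb minor eleventh) is Db.
From E to Db: 9 semitones over a seventh = diminished.

diminished seventh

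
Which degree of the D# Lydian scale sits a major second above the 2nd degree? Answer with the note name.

The scale is D# E# F## G## A# B# C##.
The 2nd degree is E#; a major second above that is F## — scale degree 3.

F##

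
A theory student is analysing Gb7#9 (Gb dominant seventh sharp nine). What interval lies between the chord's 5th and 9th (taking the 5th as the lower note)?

augmented fifth

Spelling the chord: Gb-Bb-Db-Fb-A.
That puts Db below A.
Db up to A is 8 semitones, a half step wider than a perfect fifth, so the interval is augmented.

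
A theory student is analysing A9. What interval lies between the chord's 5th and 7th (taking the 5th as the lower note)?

A9 (A dominant ninth): A–C♯–E–G–B.
That puts E below G.
E up to G is 3 semitones, a half step narrower than a major third, so the interval is minor.

m3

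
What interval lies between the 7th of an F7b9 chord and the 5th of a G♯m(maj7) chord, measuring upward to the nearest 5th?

augmented seventh

F7b9 has E♭ as its 7th, and G♯m(maj7) has D♯ as its 5th.
From E♭ to D♯: 12 semitones over a seventh = augmented.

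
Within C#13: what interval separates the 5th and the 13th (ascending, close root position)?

major ninth

The chord tones of C#13 (C# dominant thirteenth) are C#, E#, G#, B, D#, A#.
So we need the interval from G# up to A#.
Counting 9 letters and 14 half steps from G# gives a major ninth.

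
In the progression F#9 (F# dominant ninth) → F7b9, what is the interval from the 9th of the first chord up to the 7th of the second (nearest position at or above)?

F#9 (F# dominant ninth) has G# as its 9th, and F7b9 has Eb as its 7th.
6 letter names make it a sixth; at 7 semitones (a whole step narrower than major) the quality is diminished.

diminished sixth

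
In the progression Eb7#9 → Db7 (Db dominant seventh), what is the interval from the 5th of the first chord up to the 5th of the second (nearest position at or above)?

The 5th of Eb7#9 is Bb; the 5th of Db7 (Db dominant seventh) is Ab.
7 letter names make it a seventh; at 10 semitones (a half step narrower than major) the quality is minor.

minor 7th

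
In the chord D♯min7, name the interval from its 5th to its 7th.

The chord tones of D♯m7 are D♯ F♯ A♯ C♯.
That puts A♯ below C♯.
3 letter names make it a third; at 3 semitones (a half step narrower than major) the quality is minor.

minor third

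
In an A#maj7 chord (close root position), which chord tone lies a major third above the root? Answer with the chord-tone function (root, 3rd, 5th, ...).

The chord tones of A#Δ7 are A#, C##, E#, G##.
The root is A#. A major third above A# is C##.
C## is the chord's 3rd.

3rd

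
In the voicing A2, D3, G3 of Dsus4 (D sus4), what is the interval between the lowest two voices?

perfect fourth

Those voices are A2 and D3.
Counting 4 letters and 5 half steps from A gives a perfect fourth.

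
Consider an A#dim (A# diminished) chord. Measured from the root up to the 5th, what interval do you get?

Spelling the chord: A#, C#, E.
The root is A# and the 5th is E.
A# up to E is 6 semitones, a half step narrower than a perfect fifth, so the interval is diminished.

diminished fifth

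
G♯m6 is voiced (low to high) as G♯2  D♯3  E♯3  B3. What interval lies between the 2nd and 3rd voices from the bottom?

Those voices are D♯3 and E♯3.
Counting 2 letters and 2 half steps from D♯ gives a major second.

major second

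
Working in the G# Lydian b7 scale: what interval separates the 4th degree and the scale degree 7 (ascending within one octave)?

G# lydian dominant: G# A# B# C## D# E# F#.
The 4th degree is C## and the scale degree 7 is F#.
4 letter names make it a fourth; at 4 semitones (a half step narrower than perfect) the quality is diminished.

diminished fourth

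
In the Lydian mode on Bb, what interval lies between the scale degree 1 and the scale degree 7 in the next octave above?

major fourteenth

Bb lydian: Bb C D E F G A.
The scale degree 1 is Bb and the 7th scale degree (up an octave) is A.
Bb up to A spans 14 letter names and 23 semitones — a major fourteenth.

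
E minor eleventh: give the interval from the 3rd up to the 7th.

perfect fifth

Em11: E-G-B-D-F#-A.
So we need the interval from G up to D.
Counting 5 letters and 7 half steps from G gives a perfect fifth.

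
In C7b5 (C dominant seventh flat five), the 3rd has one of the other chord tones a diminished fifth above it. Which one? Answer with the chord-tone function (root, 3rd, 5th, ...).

C7b5 (C dominant seventh flat five): C-E-Gb-Bb.
The 3rd is E. A diminished fifth above E is Bb.
Bb is the chord's 7th.

7th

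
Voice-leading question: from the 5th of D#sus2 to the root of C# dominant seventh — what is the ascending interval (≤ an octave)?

m3

D#sus2 has A# as its 5th, and C# dominant seventh has C# as its root.
From A# to C#: 3 semitones over a third = minor.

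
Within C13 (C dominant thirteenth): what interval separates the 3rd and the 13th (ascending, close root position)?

C13 (C dominant thirteenth) is spelled C, E, G, Bb, D, A.
So we need the interval from E up to A.
Counting 11 letters and 17 half steps from E gives a perfect eleventh.

perfect 11th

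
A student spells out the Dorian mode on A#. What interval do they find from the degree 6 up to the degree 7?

Spelling the Dorian mode on A#: A# B# C# D# E# F## G#.
The degree 6 is F## and the scale degree 7 is G#.
F## up to G# is 1 semitone, a half step narrower than a major second, so the interval is minor.

minor second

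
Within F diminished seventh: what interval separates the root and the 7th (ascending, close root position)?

F°7 is spelled F-Ab-Cb-Ebb.
So we need the interval from F up to Ebb.
7 letter names make it a seventh; at 9 semitones (a whole step narrower than major) the quality is diminished.

diminished 7th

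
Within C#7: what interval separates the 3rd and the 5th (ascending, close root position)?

minor third

C#7: C# E# G# B.
So we need the interval from E# up to G#.
From E# to G#: 3 semitones over a third = minor.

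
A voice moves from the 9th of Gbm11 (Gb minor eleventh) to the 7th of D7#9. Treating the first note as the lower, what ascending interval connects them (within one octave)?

The 9th of Gbm11 (Gb minor eleventh) is Ab; the 7th of D7#9 is C.
Counting 3 letters and 4 half steps from Ab gives a major third.

major third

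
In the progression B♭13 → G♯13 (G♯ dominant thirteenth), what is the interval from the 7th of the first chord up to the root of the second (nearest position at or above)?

B♭13 has A♭ as its 7th, and G♯13 (G♯ dominant thirteenth) has G♯ as its root.
7 letter names make it a seventh; at 12 semitones (a half step wider than major) the quality is augmented.

A7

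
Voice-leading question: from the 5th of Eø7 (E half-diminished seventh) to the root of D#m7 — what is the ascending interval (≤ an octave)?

Eø7 (E half-diminished seventh) has Bb as its 5th, and D#m7 has D# as its root.
3 letter names make it a third; at 5 semitones (a half step wider than major) the quality is augmented.

A3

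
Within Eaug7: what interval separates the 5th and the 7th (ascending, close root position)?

The chord tones of E augmented seventh are E-G#-B#-D.
5th = B#; 7th = D.
From B# to D: 2 semitones over a third = diminished.

diminished third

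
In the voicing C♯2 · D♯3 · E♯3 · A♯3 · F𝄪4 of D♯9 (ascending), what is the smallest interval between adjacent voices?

Adjacent intervals: C♯2→D♯3 = major ninth; D♯3→E♯3 = major second; E♯3→A♯3 = perfect fourth; A♯3→F𝄪4 = major sixth.
The smallest is D♯3 to E♯3, a major second (2 semitones).

major second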